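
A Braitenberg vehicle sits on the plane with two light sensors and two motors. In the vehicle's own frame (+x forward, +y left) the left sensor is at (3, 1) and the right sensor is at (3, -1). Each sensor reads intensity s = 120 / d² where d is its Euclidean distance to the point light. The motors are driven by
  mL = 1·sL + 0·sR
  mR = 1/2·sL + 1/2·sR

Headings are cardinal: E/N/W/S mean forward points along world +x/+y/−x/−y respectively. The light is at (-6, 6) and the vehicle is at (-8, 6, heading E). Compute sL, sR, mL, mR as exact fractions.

60 60 60 60

left sensor world pos  = (-5, 7); dL² = 2
right sensor world pos = (-5, 5); dR² = 2
sL = 120/2 = 60
sR = 120/2 = 60
mL = 1·sL + 0·sR = 60
mR = 1/2·sL + 1/2·sR = 60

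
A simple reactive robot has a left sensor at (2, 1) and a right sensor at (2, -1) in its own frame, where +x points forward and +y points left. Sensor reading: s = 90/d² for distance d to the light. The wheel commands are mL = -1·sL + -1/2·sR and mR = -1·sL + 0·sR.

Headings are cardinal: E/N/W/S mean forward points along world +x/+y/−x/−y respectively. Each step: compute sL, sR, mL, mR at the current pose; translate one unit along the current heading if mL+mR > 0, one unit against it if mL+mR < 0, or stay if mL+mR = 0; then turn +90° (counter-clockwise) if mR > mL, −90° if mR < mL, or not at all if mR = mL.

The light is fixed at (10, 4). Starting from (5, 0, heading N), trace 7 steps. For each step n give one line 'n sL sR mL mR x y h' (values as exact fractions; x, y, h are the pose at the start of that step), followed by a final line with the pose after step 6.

0 9/4 9/2 -9/2 -9/4 5 0 N
1 18/17 18/13 -387/221 -18/17 5 -1 W
2 45/29 45/37 -4635/2146 -45/29 6 -1 S
3 90/13 90/29 -3195/377 -90/13 6 0 E
4 9/4 9/2 -9/2 -9/4 5 0 N
5 18/17 18/13 -387/221 -18/17 5 -1 W
6 45/29 45/37 -4635/2146 -45/29 6 -1 S
final 6 0 E

n=0: pose=(5,0,N); sL=9/4, sR=9/2; mL=-9/2, mR=-9/4; mL+mR=-27/4 → advance -1; mR−mL=9/4 → turn +1·90°
n=1: pose=(5,-1,W); sL=18/17, sR=18/13; mL=-387/221, mR=-18/17; mL+mR=-621/221 → advance -1; mR−mL=9/13 → turn +1·90°
n=2: pose=(6,-1,S); sL=45/29, sR=45/37; mL=-4635/2146, mR=-45/29; mL+mR=-7965/2146 → advance -1; mR−mL=45/74 → turn +1·90°
n=3: pose=(6,0,E); sL=90/13, sR=90/29; mL=-3195/377, mR=-90/13; mL+mR=-5805/377 → advance -1; mR−mL=45/29 → turn +1·90°
n=4: pose=(5,0,N); sL=9/4, sR=9/2; mL=-9/2, mR=-9/4; mL+mR=-27/4 → advance -1; mR−mL=9/4 → turn +1·90°
n=5: pose=(5,-1,W); sL=18/17, sR=18/13; mL=-387/221, mR=-18/17; mL+mR=-621/221 → advance -1; mR−mL=9/13 → turn +1·90°
n=6: pose=(6,-1,S); sL=45/29, sR=45/37; mL=-4635/2146, mR=-45/29; mL+mR=-7965/2146 → advance -1; mR−mL=45/74 → turn +1·90°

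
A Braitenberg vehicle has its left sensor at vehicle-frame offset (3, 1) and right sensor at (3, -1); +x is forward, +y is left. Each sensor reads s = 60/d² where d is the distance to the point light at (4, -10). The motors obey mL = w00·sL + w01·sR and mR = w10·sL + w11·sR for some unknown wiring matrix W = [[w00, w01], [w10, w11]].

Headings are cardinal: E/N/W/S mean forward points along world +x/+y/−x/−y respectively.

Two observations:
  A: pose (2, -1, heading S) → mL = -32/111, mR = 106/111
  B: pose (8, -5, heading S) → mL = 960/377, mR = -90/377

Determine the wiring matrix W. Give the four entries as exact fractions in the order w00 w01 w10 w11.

-1 1 1 -1/2

obs A: pose=(2,-1,S) → sL=60/37, sR=4/3, mL=-32/111, mR=106/111
obs B: pose=(8,-5,S) → sL=60/29, sR=60/13, mL=960/377, mR=-90/377
sensor matrix S = [[60/37, 4/3], [60/29, 60/13]]; det S = 65920/13949
solve [mL_A; mL_B] = S·[w00; w01] and [mR_A; mR_B] = S·[w10; w11]:
  w00 = -1, w01 = 1, w10 = 1, w11 = -1/2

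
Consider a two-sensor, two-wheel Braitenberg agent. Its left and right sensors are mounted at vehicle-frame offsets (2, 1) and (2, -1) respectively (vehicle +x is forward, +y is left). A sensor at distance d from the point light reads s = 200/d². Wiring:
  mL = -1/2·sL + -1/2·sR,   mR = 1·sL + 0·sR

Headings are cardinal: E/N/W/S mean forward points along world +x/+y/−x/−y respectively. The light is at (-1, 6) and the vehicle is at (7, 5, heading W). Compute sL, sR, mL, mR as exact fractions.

left sensor world pos  = (5, 4); dL² = 40
right sensor world pos = (5, 6); dR² = 36
sL = 200/40 = 5
sR = 200/36 = 50/9
mL = -1/2·sL + -1/2·sR = -95/18
mR = 1·sL + 0·sR = 5

5 50/9 -95/18 5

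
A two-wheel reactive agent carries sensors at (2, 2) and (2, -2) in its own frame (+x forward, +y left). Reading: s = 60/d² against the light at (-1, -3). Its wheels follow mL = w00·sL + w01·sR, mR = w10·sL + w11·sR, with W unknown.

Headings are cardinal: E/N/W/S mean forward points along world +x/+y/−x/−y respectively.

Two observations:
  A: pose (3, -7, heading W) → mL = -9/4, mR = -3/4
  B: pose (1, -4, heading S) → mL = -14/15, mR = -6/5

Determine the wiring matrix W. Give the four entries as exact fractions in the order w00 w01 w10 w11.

1 -1/2 -1/2 0

obs A: pose=(3,-7,W) → sL=3/2, sR=15/2, mL=-9/4, mR=-3/4
obs B: pose=(1,-4,S) → sL=12/5, sR=20/3, mL=-14/15, mR=-6/5
sensor matrix S = [[3/2, 15/2], [12/5, 20/3]]; det S = -8
solve [mL_A; mL_B] = S·[w00; w01] and [mR_A; mR_B] = S·[w10; w11]:
  w00 = 1, w01 = -1/2, w10 = -1/2, w11 = 0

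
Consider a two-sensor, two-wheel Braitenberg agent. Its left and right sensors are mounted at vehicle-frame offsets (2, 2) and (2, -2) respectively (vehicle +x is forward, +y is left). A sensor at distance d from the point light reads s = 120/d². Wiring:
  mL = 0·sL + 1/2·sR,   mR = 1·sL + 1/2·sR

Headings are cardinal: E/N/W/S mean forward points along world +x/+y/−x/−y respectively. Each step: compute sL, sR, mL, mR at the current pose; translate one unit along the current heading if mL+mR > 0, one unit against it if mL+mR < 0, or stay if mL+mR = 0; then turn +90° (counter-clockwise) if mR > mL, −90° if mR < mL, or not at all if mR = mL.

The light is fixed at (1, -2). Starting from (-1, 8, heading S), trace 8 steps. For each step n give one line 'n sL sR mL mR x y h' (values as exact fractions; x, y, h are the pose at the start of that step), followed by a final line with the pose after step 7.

n=0: pose=(-1,8,S); sL=15/8, sR=3/2; mL=3/4, mR=21/8; mL+mR=27/8 → advance +1; mR−mL=15/8 → turn +1·90°
n=1: pose=(-1,7,E); sL=120/121, sR=120/49; mL=60/49, mR=13140/5929; mL+mR=20400/5929 → advance +1; mR−mL=120/121 → turn +1·90°
n=2: pose=(0,7,N); sL=12/13, sR=60/61; mL=30/61, mR=1122/793; mL+mR=1512/793 → advance +1; mR−mL=12/13 → turn +1·90°
n=3: pose=(0,8,W); sL=120/73, sR=40/51; mL=20/51, mR=7580/3723; mL+mR=9040/3723 → advance +1; mR−mL=120/73 → turn +1·90°
n=4: pose=(-1,8,S); sL=15/8, sR=3/2; mL=3/4, mR=21/8; mL+mR=27/8 → advance +1; mR−mL=15/8 → turn +1·90°
n=5: pose=(-1,7,E); sL=120/121, sR=120/49; mL=60/49, mR=13140/5929; mL+mR=20400/5929 → advance +1; mR−mL=120/121 → turn +1·90°
n=6: pose=(0,7,N); sL=12/13, sR=60/61; mL=30/61, mR=1122/793; mL+mR=1512/793 → advance +1; mR−mL=12/13 → turn +1·90°
n=7: pose=(0,8,W); sL=120/73, sR=40/51; mL=20/51, mR=7580/3723; mL+mR=9040/3723 → advance +1; mR−mL=120/73 → turn +1·90°

0 15/8 3/2 3/4 21/8 -1 8 S
1 120/121 120/49 60/49 13140/5929 -1 7 E
2 12/13 60/61 30/61 1122/793 0 7 N
3 120/73 40/51 20/51 7580/3723 0 8 W
4 15/8 3/2 3/4 21/8 -1 8 S
5 120/121 120/49 60/49 13140/5929 -1 7 E
6 12/13 60/61 30/61 1122/793 0 7 N
7 120/73 40/51 20/51 7580/3723 0 8 W
final -1 8 S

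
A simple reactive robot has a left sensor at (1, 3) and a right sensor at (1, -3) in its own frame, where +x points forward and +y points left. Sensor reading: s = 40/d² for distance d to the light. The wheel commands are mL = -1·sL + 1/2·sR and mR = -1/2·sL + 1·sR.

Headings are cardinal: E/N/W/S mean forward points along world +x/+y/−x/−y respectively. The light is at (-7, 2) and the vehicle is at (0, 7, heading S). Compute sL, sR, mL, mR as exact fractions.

10/29 5/4 65/232 125/116

left sensor world pos  = (3, 6); dL² = 116
right sensor world pos = (-3, 6); dR² = 32
sL = 40/116 = 10/29
sR = 40/32 = 5/4
mL = -1·sL + 1/2·sR = 65/232
mR = -1/2·sL + 1·sR = 125/116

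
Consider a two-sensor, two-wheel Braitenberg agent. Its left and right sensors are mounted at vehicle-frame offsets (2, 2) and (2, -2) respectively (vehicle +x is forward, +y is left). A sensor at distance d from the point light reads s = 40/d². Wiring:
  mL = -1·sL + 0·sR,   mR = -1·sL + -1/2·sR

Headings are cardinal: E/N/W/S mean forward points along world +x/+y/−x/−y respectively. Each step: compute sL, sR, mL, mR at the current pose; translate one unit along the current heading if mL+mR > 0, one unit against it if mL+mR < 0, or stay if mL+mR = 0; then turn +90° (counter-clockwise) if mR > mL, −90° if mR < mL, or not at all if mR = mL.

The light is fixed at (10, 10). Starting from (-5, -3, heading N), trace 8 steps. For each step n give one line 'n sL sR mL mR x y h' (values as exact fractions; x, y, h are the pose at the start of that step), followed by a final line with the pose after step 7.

0 4/41 4/29 -4/41 -198/1189 -5 -3 N
1 40/313 8/85 -40/313 -4652/26605 -5 -4 E
2 10/113 2/29 -10/113 -403/3277 -6 -4 S
3 40/549 8/89 -40/549 -5756/48861 -6 -3 W
4 4/41 4/29 -4/41 -198/1189 -5 -3 N
5 40/313 8/85 -40/313 -4652/26605 -5 -4 E
6 10/113 2/29 -10/113 -403/3277 -6 -4 S
7 40/549 8/89 -40/549 -5756/48861 -6 -3 W
final -5 -3 N

n=0: pose=(-5,-3,N); sL=4/41, sR=4/29; mL=-4/41, mR=-198/1189; mL+mR=-314/1189 → advance -1; mR−mL=-2/29 → turn -1·90°
n=1: pose=(-5,-4,E); sL=40/313, sR=8/85; mL=-40/313, mR=-4652/26605; mL+mR=-8052/26605 → advance -1; mR−mL=-4/85 → turn -1·90°
n=2: pose=(-6,-4,S); sL=10/113, sR=2/29; mL=-10/113, mR=-403/3277; mL+mR=-693/3277 → advance -1; mR−mL=-1/29 → turn -1·90°
n=3: pose=(-6,-3,W); sL=40/549, sR=8/89; mL=-40/549, mR=-5756/48861; mL+mR=-9316/48861 → advance -1; mR−mL=-4/89 → turn -1·90°
n=4: pose=(-5,-3,N); sL=4/41, sR=4/29; mL=-4/41, mR=-198/1189; mL+mR=-314/1189 → advance -1; mR−mL=-2/29 → turn -1·90°
n=5: pose=(-5,-4,E); sL=40/313, sR=8/85; mL=-40/313, mR=-4652/26605; mL+mR=-8052/26605 → advance -1; mR−mL=-4/85 → turn -1·90°
n=6: pose=(-6,-4,S); sL=10/113, sR=2/29; mL=-10/113, mR=-403/3277; mL+mR=-693/3277 → advance -1; mR−mL=-1/29 → turn -1·90°
n=7: pose=(-6,-3,W); sL=40/549, sR=8/89; mL=-40/549, mR=-5756/48861; mL+mR=-9316/48861 → advance -1; mR−mL=-4/89 → turn -1·90°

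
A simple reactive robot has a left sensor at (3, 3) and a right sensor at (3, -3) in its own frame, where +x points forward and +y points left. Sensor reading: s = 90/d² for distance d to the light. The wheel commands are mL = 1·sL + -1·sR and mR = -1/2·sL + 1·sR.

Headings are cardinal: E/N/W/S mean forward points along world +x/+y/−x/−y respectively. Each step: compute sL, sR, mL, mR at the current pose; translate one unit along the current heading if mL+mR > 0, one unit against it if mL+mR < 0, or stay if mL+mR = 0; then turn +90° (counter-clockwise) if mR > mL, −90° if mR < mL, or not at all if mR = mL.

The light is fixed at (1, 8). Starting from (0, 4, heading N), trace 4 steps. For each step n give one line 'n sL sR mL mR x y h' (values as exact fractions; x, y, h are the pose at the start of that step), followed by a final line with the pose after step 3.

0 90/17 18 -216/17 261/17 0 4 N
1 45/26 45/8 -405/104 495/104 0 5 W
2 90/37 90/61 2160/2257 585/2257 -1 5 S
3 45/37 45/13 -1080/481 2745/962 -1 4 W
final -2 4 S

n=0: pose=(0,4,N); sL=90/17, sR=18; mL=-216/17, mR=261/17; mL+mR=45/17 → advance +1; mR−mL=477/17 → turn +1·90°
n=1: pose=(0,5,W); sL=45/26, sR=45/8; mL=-405/104, mR=495/104; mL+mR=45/52 → advance +1; mR−mL=225/26 → turn +1·90°
n=2: pose=(-1,5,S); sL=90/37, sR=90/61; mL=2160/2257, mR=585/2257; mL+mR=45/37 → advance +1; mR−mL=-1575/2257 → turn -1·90°
n=3: pose=(-1,4,W); sL=45/37, sR=45/13; mL=-1080/481, mR=2745/962; mL+mR=45/74 → advance +1; mR−mL=4905/962 → turn +1·90°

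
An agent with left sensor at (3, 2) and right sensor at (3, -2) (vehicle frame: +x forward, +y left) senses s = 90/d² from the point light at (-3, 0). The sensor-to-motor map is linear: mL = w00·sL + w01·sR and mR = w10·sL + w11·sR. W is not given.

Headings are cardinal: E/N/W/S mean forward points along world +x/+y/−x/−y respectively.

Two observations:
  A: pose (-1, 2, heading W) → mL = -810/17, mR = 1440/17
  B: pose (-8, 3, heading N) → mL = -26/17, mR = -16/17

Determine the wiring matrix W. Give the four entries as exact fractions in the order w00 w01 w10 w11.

-1/2 -1/2 1 -1

obs A: pose=(-1,2,W) → sL=90, sR=90/17, mL=-810/17, mR=1440/17
obs B: pose=(-8,3,N) → sL=18/17, sR=2, mL=-26/17, mR=-16/17
sensor matrix S = [[90, 90/17], [18/17, 2]]; det S = 50400/289
solve [mL_A; mL_B] = S·[w00; w01] and [mR_A; mR_B] = S·[w10; w11]:
  w00 = -1/2, w01 = -1/2, w10 = 1, w11 = -1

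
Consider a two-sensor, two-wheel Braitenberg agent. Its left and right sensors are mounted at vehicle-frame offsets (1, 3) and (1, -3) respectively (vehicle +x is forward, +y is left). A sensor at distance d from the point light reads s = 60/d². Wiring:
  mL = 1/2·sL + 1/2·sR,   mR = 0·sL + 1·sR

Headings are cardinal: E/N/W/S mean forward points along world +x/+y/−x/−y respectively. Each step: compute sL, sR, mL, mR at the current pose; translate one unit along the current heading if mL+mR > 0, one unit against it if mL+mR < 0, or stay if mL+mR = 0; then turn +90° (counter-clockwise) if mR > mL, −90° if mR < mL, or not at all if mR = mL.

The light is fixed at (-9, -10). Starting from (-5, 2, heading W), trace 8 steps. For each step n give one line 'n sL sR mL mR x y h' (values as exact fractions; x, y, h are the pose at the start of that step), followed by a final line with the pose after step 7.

n=0: pose=(-5,2,W); sL=2/3, sR=10/39; mL=6/13, mR=10/39; mL+mR=28/39 → advance +1; mR−mL=-8/39 → turn -1·90°
n=1: pose=(-6,2,N); sL=60/169, sR=12/41; mL=2244/6929, mR=12/41; mL+mR=4272/6929 → advance +1; mR−mL=-216/6929 → turn -1·90°
n=2: pose=(-6,3,E); sL=15/68, sR=15/29; mL=1455/3944, mR=15/29; mL+mR=3495/3944 → advance +1; mR−mL=585/3944 → turn +1·90°
n=3: pose=(-5,3,N); sL=60/197, sR=12/49; mL=2652/9653, mR=12/49; mL+mR=5016/9653 → advance +1; mR−mL=-288/9653 → turn -1·90°
n=4: pose=(-5,4,E); sL=30/157, sR=30/73; mL=3450/11461, mR=30/73; mL+mR=8160/11461 → advance +1; mR−mL=1260/11461 → turn +1·90°
n=5: pose=(-4,4,N); sL=60/229, sR=60/289; mL=15540/66181, mR=60/289; mL+mR=29280/66181 → advance +1; mR−mL=-1800/66181 → turn -1·90°
n=6: pose=(-4,5,E); sL=1/6, sR=1/3; mL=1/4, mR=1/3; mL+mR=7/12 → advance +1; mR−mL=1/12 → turn +1·90°
n=7: pose=(-3,5,N); sL=12/53, sR=60/337; mL=3612/17861, mR=60/337; mL+mR=6792/17861 → advance +1; mR−mL=-432/17861 → turn -1·90°

0 2/3 10/39 6/13 10/39 -5 2 W
1 60/169 12/41 2244/6929 12/41 -6 2 N
2 15/68 15/29 1455/3944 15/29 -6 3 E
3 60/197 12/49 2652/9653 12/49 -5 3 N
4 30/157 30/73 3450/11461 30/73 -5 4 E
5 60/229 60/289 15540/66181 60/289 -4 4 N
6 1/6 1/3 1/4 1/3 -4 5 E
7 12/53 60/337 3612/17861 60/337 -3 5 N
final -3 6 E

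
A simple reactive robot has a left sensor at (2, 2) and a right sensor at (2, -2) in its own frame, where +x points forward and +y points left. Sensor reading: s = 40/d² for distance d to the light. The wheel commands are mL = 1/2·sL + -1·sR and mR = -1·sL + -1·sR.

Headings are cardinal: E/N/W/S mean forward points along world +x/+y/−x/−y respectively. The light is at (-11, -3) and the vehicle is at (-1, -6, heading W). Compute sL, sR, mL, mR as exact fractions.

left sensor world pos  = (-3, -8); dL² = 89
right sensor world pos = (-3, -4); dR² = 65
sL = 40/89 = 40/89
sR = 40/65 = 8/13
mL = 1/2·sL + -1·sR = -452/1157
mR = -1·sL + -1·sR = -1232/1157

40/89 8/13 -452/1157 -1232/1157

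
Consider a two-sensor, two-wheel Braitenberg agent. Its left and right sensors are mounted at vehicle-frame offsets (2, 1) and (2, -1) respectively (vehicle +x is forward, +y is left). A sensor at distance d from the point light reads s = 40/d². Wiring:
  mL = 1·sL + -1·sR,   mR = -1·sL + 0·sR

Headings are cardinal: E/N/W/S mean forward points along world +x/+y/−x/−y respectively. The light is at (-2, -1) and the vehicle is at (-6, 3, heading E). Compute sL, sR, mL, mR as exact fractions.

left sensor world pos  = (-4, 4); dL² = 29
right sensor world pos = (-4, 2); dR² = 13
sL = 40/29 = 40/29
sR = 40/13 = 40/13
mL = 1·sL + -1·sR = -640/377
mR = -1·sL + 0·sR = -40/29

40/29 40/13 -640/377 -40/29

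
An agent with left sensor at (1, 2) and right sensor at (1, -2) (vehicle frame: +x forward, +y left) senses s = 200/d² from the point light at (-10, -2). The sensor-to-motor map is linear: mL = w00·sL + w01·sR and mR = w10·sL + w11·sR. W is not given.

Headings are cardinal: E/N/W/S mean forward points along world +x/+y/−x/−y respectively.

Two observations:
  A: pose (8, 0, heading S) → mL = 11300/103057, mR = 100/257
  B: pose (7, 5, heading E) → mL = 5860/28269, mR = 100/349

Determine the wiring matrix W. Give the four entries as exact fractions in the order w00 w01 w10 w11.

1 -1/2 0 1/2

obs A: pose=(8,0,S) → sL=200/401, sR=200/257, mL=11300/103057, mR=100/257
obs B: pose=(7,5,E) → sL=40/81, sR=200/349, mL=5860/28269, mR=100/349
sensor matrix S = [[200/401, 200/257], [40/81, 200/349]]; det S = -286912000/2913318333
solve [mL_A; mL_B] = S·[w00; w01] and [mR_A; mR_B] = S·[w10; w11]:
  w00 = 1, w01 = -1/2, w10 = 0, w11 = 1/2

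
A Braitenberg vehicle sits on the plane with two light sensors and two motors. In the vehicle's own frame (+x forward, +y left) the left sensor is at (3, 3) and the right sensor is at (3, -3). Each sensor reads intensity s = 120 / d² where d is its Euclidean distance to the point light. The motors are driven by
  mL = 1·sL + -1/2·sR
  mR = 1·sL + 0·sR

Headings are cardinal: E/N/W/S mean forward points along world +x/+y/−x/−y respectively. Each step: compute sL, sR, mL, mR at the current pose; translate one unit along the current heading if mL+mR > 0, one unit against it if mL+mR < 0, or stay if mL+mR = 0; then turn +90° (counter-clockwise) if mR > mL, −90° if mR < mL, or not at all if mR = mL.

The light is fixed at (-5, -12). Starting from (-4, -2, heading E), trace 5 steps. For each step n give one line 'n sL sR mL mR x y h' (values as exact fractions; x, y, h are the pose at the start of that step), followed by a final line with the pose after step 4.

n=0: pose=(-4,-2,E); sL=24/37, sR=24/13; mL=-132/481, mR=24/37; mL+mR=180/481 → advance +1; mR−mL=12/13 → turn +1·90°
n=1: pose=(-3,-2,N); sL=12/17, sR=60/97; mL=654/1649, mR=12/17; mL+mR=1818/1649 → advance +1; mR−mL=30/97 → turn +1·90°
n=2: pose=(-3,-1,W); sL=24/13, sR=120/197; mL=3948/2561, mR=24/13; mL+mR=8676/2561 → advance +1; mR−mL=60/197 → turn +1·90°
n=3: pose=(-4,-1,S); sL=3/2, sR=30/17; mL=21/34, mR=3/2; mL+mR=36/17 → advance +1; mR−mL=15/17 → turn +1·90°
n=4: pose=(-4,-2,E); sL=24/37, sR=24/13; mL=-132/481, mR=24/37; mL+mR=180/481 → advance +1; mR−mL=12/13 → turn +1·90°

0 24/37 24/13 -132/481 24/37 -4 -2 E
1 12/17 60/97 654/1649 12/17 -3 -2 N
2 24/13 120/197 3948/2561 24/13 -3 -1 W
3 3/2 30/17 21/34 3/2 -4 -1 S
4 24/37 24/13 -132/481 24/37 -4 -2 E
final -3 -2 N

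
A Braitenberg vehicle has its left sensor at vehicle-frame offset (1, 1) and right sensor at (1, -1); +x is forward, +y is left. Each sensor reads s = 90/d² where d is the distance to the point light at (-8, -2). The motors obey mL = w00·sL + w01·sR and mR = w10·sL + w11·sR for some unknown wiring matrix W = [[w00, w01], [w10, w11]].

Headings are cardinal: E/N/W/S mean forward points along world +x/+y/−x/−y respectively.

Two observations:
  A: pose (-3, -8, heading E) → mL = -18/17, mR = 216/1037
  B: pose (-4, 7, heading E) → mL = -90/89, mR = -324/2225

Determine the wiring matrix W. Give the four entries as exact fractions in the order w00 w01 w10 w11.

0 -1 1/2 -1/2

obs A: pose=(-3,-8,E) → sL=90/61, sR=18/17, mL=-18/17, mR=216/1037
obs B: pose=(-4,7,E) → sL=18/25, sR=90/89, mL=-90/89, mR=-324/2225
sensor matrix S = [[90/61, 18/17], [18/25, 90/89]]; det S = 1683504/2307325
solve [mL_A; mL_B] = S·[w00; w01] and [mR_A; mR_B] = S·[w10; w11]:
  w00 = 0, w01 = -1, w10 = 1/2, w11 = -1/2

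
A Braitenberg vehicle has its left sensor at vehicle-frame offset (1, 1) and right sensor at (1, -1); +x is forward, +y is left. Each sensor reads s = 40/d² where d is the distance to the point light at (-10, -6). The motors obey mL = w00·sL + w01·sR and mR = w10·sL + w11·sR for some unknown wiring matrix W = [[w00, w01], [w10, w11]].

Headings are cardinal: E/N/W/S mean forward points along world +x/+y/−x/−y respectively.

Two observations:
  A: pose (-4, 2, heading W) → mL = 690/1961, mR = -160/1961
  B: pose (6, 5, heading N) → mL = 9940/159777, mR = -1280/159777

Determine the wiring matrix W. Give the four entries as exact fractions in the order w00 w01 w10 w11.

obs A: pose=(-4,2,W) → sL=20/37, sR=20/53, mL=690/1961, mR=-160/1961
obs B: pose=(6,5,N) → sL=40/369, sR=40/433, mL=9940/159777, mR=-1280/159777
sensor matrix S = [[20/37, 20/53], [40/369, 40/433]]; det S = 2828800/313322697
solve [mL_A; mL_B] = S·[w00; w01] and [mR_A; mR_B] = S·[w10; w11]:
  w00 = 1, w01 = -1/2, w10 = -1/2, w11 = 1/2

1 -1/2 -1/2 1/2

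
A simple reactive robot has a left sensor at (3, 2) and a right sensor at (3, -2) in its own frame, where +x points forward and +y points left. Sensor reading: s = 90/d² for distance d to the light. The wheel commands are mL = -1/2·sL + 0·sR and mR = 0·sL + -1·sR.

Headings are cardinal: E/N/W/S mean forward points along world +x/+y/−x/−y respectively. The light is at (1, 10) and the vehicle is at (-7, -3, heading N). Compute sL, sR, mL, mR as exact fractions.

9/20 45/68 -9/40 -45/68

left sensor world pos  = (-9, 0); dL² = 200
right sensor world pos = (-5, 0); dR² = 136
sL = 90/200 = 9/20
sR = 90/136 = 45/68
mL = -1/2·sL + 0·sR = -9/40
mR = 0·sL + -1·sR = -45/68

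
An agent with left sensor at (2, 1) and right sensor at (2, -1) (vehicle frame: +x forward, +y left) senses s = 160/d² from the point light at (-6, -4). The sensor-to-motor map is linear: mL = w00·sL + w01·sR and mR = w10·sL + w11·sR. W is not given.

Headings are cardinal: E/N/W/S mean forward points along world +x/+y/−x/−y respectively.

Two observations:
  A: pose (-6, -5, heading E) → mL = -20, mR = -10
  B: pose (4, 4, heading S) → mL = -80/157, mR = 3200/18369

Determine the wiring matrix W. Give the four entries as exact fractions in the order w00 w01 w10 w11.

obs A: pose=(-6,-5,E) → sL=40, sR=20, mL=-20, mR=-10
obs B: pose=(4,4,S) → sL=160/157, sR=160/117, mL=-80/157, mR=3200/18369
sensor matrix S = [[40, 20], [160/157, 160/117]]; det S = 630400/18369
solve [mL_A; mL_B] = S·[w00; w01] and [mR_A; mR_B] = S·[w10; w11]:
  w00 = -1/2, w01 = 0, w10 = -1/2, w11 = 1/2

-1/2 0 -1/2 1/2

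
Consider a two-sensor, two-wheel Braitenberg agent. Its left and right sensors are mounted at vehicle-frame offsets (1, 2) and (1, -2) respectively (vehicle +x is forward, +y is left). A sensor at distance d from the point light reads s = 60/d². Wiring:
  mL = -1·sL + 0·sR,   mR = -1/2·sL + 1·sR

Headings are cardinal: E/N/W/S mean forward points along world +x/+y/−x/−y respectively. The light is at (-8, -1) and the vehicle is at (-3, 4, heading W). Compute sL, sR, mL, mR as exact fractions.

12/5 12/13 -12/5 -18/65

left sensor world pos  = (-4, 2); dL² = 25
right sensor world pos = (-4, 6); dR² = 65
sL = 60/25 = 12/5
sR = 60/65 = 12/13
mL = -1·sL + 0·sR = -12/5
mR = -1/2·sL + 1·sR = -18/65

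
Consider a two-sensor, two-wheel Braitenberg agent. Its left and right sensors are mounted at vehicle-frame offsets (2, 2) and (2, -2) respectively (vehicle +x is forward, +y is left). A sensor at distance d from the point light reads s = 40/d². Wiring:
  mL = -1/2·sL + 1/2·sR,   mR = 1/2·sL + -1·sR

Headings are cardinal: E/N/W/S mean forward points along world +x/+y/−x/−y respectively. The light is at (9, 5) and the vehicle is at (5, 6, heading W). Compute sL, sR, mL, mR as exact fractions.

left sensor world pos  = (3, 4); dL² = 37
right sensor world pos = (3, 8); dR² = 45
sL = 40/37 = 40/37
sR = 40/45 = 8/9
mL = -1/2·sL + 1/2·sR = -32/333
mR = 1/2·sL + -1·sR = -116/333

40/37 8/9 -32/333 -116/333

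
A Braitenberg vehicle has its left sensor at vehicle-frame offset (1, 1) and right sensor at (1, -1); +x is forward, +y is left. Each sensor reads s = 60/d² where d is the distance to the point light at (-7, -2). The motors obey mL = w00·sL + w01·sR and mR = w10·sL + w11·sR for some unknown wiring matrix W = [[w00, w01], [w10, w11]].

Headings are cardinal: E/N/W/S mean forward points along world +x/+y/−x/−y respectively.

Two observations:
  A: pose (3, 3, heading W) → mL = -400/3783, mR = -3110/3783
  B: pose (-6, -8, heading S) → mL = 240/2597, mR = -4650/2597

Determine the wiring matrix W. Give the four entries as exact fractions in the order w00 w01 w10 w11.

obs A: pose=(3,3,W) → sL=60/97, sR=20/39, mL=-400/3783, mR=-3110/3783
obs B: pose=(-6,-8,S) → sL=60/53, sR=60/49, mL=240/2597, mR=-4650/2597
sensor matrix S = [[60/97, 20/39], [60/53, 60/49]]; det S = 579200/3274817
solve [mL_A; mL_B] = S·[w00; w01] and [mR_A; mR_B] = S·[w10; w11]:
  w00 = -1, w01 = 1, w10 = -1/2, w11 = -1

-1 1 -1/2 -1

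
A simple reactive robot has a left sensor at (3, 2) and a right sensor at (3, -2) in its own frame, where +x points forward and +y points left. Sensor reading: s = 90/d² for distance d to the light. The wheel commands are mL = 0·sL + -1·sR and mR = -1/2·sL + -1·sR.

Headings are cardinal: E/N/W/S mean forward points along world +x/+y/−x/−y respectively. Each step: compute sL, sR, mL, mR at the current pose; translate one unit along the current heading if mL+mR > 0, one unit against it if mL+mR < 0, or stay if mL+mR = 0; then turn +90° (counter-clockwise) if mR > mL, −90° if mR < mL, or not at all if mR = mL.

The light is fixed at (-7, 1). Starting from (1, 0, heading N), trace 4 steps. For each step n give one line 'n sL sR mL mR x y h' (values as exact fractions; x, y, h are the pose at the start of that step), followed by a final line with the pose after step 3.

n=0: pose=(1,0,N); sL=9/4, sR=45/52; mL=-45/52, mR=-207/104; mL+mR=-297/104 → advance -1; mR−mL=-9/8 → turn -1·90°
n=1: pose=(1,-1,E); sL=90/121, sR=90/137; mL=-90/137, mR=-17055/16577; mL+mR=-27945/16577 → advance -1; mR−mL=-45/121 → turn -1·90°
n=2: pose=(0,-1,S); sL=45/53, sR=9/5; mL=-9/5, mR=-1179/530; mL+mR=-2133/530 → advance -1; mR−mL=-45/106 → turn -1·90°
n=3: pose=(0,0,W); sL=18/5, sR=90/17; mL=-90/17, mR=-603/85; mL+mR=-1053/85 → advance -1; mR−mL=-9/5 → turn -1·90°

0 9/4 45/52 -45/52 -207/104 1 0 N
1 90/121 90/137 -90/137 -17055/16577 1 -1 E
2 45/53 9/5 -9/5 -1179/530 0 -1 S
3 18/5 90/17 -90/17 -603/85 0 0 W
final 1 0 N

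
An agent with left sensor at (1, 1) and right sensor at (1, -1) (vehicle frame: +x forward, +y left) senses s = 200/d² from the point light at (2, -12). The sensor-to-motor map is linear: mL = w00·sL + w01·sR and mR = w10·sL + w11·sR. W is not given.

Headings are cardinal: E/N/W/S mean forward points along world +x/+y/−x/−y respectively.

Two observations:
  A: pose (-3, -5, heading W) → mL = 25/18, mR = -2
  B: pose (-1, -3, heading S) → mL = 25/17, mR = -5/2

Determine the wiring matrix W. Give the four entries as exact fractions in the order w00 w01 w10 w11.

obs A: pose=(-3,-5,W) → sL=25/9, sR=2, mL=25/18, mR=-2
obs B: pose=(-1,-3,S) → sL=50/17, sR=5/2, mL=25/17, mR=-5/2
sensor matrix S = [[25/9, 2], [50/17, 5/2]]; det S = 325/306
solve [mL_A; mL_B] = S·[w00; w01] and [mR_A; mR_B] = S·[w10; w11]:
  w00 = 1/2, w01 = 0, w10 = 0, w11 = -1

1/2 0 0 -1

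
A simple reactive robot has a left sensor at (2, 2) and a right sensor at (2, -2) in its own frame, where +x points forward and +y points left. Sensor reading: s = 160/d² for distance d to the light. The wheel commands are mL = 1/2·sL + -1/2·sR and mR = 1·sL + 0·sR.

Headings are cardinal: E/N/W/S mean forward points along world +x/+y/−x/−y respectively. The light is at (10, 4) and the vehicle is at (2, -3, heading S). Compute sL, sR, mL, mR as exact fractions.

160/117 160/181 5120/21177 160/117

left sensor world pos  = (4, -5); dL² = 117
right sensor world pos = (0, -5); dR² = 181
sL = 160/117 = 160/117
sR = 160/181 = 160/181
mL = 1/2·sL + -1/2·sR = 5120/21177
mR = 1·sL + 0·sR = 160/117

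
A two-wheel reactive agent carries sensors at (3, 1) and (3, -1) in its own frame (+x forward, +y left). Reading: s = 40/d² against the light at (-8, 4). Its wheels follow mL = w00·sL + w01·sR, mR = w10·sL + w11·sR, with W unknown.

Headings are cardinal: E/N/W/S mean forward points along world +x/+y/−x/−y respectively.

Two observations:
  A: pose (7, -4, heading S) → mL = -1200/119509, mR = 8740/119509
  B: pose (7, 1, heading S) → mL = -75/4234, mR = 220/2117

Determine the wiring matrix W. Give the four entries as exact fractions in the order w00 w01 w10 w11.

obs A: pose=(7,-4,S) → sL=40/377, sR=40/317, mL=-1200/119509, mR=8740/119509
obs B: pose=(7,1,S) → sL=10/73, sR=5/29, mL=-75/4234, mR=220/2117
sensor matrix S = [[40/377, 40/317], [10/73, 5/29]]; det S = 255000/253000553
solve [mL_A; mL_B] = S·[w00; w01] and [mR_A; mR_B] = S·[w10; w11]:
  w00 = 1/2, w01 = -1/2, w10 = -1/2, w11 = 1

1/2 -1/2 -1/2 1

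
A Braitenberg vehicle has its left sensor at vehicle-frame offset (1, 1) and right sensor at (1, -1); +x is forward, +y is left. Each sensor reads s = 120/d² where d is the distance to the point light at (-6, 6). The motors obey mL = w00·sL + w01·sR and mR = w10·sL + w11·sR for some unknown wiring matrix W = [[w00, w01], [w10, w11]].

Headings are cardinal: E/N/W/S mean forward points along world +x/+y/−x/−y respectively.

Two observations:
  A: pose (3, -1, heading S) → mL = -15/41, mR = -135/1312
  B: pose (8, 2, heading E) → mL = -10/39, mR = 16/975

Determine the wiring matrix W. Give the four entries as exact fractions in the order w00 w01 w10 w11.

obs A: pose=(3,-1,S) → sL=30/41, sR=15/16, mL=-15/41, mR=-135/1312
obs B: pose=(8,2,E) → sL=20/39, sR=12/25, mL=-10/39, mR=16/975
sensor matrix S = [[30/41, 15/16], [20/39, 12/25]]; det S = -1381/10660
solve [mL_A; mL_B] = S·[w00; w01] and [mR_A; mR_B] = S·[w10; w11]:
  w00 = -1/2, w01 = 0, w10 = 1/2, w11 = -1/2

-1/2 0 1/2 -1/2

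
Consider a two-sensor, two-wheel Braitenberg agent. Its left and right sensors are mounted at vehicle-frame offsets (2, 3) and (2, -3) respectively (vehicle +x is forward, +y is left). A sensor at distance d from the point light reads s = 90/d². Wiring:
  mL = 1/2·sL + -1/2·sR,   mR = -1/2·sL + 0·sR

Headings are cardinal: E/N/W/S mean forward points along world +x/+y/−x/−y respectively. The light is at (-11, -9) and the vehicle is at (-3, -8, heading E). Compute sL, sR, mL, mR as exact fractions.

45/58 45/52 -135/3016 -45/116

left sensor world pos  = (-1, -5); dL² = 116
right sensor world pos = (-1, -11); dR² = 104
sL = 90/116 = 45/58
sR = 90/104 = 45/52
mL = 1/2·sL + -1/2·sR = -135/3016
mR = -1/2·sL + 0·sR = -45/116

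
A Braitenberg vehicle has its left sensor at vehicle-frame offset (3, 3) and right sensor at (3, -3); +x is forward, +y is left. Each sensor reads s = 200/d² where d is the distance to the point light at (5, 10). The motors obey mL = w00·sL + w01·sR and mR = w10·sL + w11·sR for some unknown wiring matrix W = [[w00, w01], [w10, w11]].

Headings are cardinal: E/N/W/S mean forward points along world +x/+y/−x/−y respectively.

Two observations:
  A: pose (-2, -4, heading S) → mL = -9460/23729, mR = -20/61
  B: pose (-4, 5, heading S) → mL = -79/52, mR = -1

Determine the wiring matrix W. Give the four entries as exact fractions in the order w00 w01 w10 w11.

obs A: pose=(-2,-4,S) → sL=40/61, sR=200/389, mL=-9460/23729, mR=-20/61
obs B: pose=(-4,5,S) → sL=2, sR=25/26, mL=-79/52, mR=-1
sensor matrix S = [[40/61, 200/389], [2, 25/26]]; det S = -122700/308477
solve [mL_A; mL_B] = S·[w00; w01] and [mR_A; mR_B] = S·[w10; w11]:
  w00 = -1, w01 = 1/2, w10 = -1/2, w11 = 0

-1 1/2 -1/2 0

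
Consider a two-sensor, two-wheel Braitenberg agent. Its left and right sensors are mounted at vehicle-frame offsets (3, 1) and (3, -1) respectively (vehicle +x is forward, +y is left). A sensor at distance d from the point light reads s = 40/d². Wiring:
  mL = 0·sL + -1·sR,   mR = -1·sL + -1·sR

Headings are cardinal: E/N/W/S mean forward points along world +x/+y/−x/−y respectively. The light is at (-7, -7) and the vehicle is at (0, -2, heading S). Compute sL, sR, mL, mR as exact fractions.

left sensor world pos  = (1, -5); dL² = 68
right sensor world pos = (-1, -5); dR² = 40
sL = 40/68 = 10/17
sR = 40/40 = 1
mL = 0·sL + -1·sR = -1
mR = -1·sL + -1·sR = -27/17

10/17 1 -1 -27/17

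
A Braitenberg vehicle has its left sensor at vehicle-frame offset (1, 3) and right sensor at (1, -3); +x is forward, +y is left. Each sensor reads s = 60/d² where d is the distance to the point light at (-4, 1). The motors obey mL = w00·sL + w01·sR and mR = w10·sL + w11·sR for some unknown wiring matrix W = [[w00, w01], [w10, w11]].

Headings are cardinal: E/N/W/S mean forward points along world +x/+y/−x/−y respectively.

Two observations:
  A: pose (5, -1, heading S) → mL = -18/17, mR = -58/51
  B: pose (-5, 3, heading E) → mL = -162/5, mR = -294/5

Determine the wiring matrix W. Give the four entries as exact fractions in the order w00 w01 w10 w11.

obs A: pose=(5,-1,S) → sL=20/51, sR=4/3, mL=-18/17, mR=-58/51
obs B: pose=(-5,3,E) → sL=12/5, sR=60, mL=-162/5, mR=-294/5
sensor matrix S = [[20/51, 4/3], [12/5, 60]]; det S = 1728/85
solve [mL_A; mL_B] = S·[w00; w01] and [mR_A; mR_B] = S·[w10; w11]:
  w00 = -1, w01 = -1/2, w10 = 1/2, w11 = -1

-1 -1/2 1/2 -1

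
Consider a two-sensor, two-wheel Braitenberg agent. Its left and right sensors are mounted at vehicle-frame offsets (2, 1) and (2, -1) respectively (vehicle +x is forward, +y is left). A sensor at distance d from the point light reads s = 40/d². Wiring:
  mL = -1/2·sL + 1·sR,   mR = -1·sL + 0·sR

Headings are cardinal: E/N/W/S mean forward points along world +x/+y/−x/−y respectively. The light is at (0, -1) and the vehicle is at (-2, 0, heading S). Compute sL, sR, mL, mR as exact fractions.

left sensor world pos  = (-1, -2); dL² = 2
right sensor world pos = (-3, -2); dR² = 10
sL = 40/2 = 20
sR = 40/10 = 4
mL = -1/2·sL + 1·sR = -6
mR = -1·sL + 0·sR = -20

20 4 -6 -20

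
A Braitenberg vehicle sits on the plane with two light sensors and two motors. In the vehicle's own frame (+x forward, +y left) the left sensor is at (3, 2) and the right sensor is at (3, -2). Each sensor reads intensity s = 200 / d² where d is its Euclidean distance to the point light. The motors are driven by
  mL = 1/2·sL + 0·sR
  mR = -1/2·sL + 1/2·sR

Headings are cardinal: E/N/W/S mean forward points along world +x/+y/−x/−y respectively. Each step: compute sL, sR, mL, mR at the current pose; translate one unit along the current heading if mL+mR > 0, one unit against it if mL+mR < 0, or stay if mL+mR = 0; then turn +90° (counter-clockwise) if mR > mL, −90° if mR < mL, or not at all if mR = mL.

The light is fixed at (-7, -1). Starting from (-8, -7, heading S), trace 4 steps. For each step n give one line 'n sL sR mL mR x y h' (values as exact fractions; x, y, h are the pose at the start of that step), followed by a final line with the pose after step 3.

n=0: pose=(-8,-7,S); sL=100/41, sR=20/9; mL=50/41, mR=-40/369; mL+mR=10/9 → advance +1; mR−mL=-490/369 → turn -1·90°
n=1: pose=(-8,-8,W); sL=200/97, sR=200/41; mL=100/97, mR=5600/3977; mL+mR=100/41 → advance +1; mR−mL=1500/3977 → turn +1·90°
n=2: pose=(-9,-8,S); sL=2, sR=50/29; mL=1, mR=-4/29; mL+mR=25/29 → advance +1; mR−mL=-33/29 → turn -1·90°
n=3: pose=(-9,-9,W); sL=8/5, sR=200/61; mL=4/5, mR=256/305; mL+mR=100/61 → advance +1; mR−mL=12/305 → turn +1·90°

0 100/41 20/9 50/41 -40/369 -8 -7 S
1 200/97 200/41 100/97 5600/3977 -8 -8 W
2 2 50/29 1 -4/29 -9 -8 S
3 8/5 200/61 4/5 256/305 -9 -9 W
final -10 -9 S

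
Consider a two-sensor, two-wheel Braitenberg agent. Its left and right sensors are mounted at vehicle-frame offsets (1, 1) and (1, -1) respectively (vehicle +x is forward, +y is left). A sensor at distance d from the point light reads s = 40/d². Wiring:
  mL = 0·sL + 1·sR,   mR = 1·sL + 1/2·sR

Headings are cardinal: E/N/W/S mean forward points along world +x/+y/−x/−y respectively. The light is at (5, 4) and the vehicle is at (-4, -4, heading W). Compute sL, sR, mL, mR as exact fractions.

40/181 40/149 40/149 9580/26969

left sensor world pos  = (-5, -5); dL² = 181
right sensor world pos = (-5, -3); dR² = 149
sL = 40/181 = 40/181
sR = 40/149 = 40/149
mL = 0·sL + 1·sR = 40/149
mR = 1·sL + 1/2·sR = 9580/26969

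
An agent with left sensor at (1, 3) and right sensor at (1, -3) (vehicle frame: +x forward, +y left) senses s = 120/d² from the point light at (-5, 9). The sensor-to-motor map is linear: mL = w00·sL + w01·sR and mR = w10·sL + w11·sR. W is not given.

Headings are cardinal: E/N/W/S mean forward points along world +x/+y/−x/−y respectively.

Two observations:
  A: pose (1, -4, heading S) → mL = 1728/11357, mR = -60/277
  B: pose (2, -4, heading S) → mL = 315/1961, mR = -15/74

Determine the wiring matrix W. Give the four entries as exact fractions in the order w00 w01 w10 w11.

-1 1 -1/2 0

obs A: pose=(1,-4,S) → sL=120/277, sR=24/41, mL=1728/11357, mR=-60/277
obs B: pose=(2,-4,S) → sL=15/37, sR=30/53, mL=315/1961, mR=-15/74
sensor matrix S = [[120/277, 24/41], [15/37, 30/53]]; det S = 176040/22271077
solve [mL_A; mL_B] = S·[w00; w01] and [mR_A; mR_B] = S·[w10; w11]:
  w00 = -1, w01 = 1, w10 = -1/2, w11 = 0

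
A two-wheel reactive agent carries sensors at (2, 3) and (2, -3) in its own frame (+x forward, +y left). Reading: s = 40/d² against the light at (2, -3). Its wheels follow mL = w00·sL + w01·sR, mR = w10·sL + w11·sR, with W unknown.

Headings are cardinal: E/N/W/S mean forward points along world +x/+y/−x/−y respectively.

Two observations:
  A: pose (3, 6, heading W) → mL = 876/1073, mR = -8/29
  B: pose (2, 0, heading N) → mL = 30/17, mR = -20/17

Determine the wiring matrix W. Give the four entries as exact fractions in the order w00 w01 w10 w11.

1/2 1 0 -1

obs A: pose=(3,6,W) → sL=40/37, sR=8/29, mL=876/1073, mR=-8/29
obs B: pose=(2,0,N) → sL=20/17, sR=20/17, mL=30/17, mR=-20/17
sensor matrix S = [[40/37, 8/29], [20/17, 20/17]]; det S = 17280/18241
solve [mL_A; mL_B] = S·[w00; w01] and [mR_A; mR_B] = S·[w10; w11]:
  w00 = 1/2, w01 = 1, w10 = 0, w11 = -1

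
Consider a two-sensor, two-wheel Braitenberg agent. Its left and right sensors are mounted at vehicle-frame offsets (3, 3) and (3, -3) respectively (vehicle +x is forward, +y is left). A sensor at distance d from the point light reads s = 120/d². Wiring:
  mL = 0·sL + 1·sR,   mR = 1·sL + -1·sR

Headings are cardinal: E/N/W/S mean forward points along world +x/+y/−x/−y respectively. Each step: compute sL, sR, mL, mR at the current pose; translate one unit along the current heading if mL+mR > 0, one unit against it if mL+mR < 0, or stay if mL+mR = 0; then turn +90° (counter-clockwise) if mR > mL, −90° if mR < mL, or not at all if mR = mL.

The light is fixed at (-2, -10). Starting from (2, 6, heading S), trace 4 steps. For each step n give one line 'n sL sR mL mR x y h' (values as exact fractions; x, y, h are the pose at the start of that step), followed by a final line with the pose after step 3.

n=0: pose=(2,6,S); sL=60/109, sR=12/17; mL=12/17, mR=-288/1853; mL+mR=60/109 → advance +1; mR−mL=-1596/1853 → turn -1·90°
n=1: pose=(2,5,W); sL=24/29, sR=24/65; mL=24/65, mR=864/1885; mL+mR=24/29 → advance +1; mR−mL=168/1885 → turn +1·90°
n=2: pose=(1,5,S); sL=2/3, sR=5/6; mL=5/6, mR=-1/6; mL+mR=2/3 → advance +1; mR−mL=-1 → turn -1·90°
n=3: pose=(1,4,W); sL=120/121, sR=120/289; mL=120/289, mR=20160/34969; mL+mR=120/121 → advance +1; mR−mL=5640/34969 → turn +1·90°

0 60/109 12/17 12/17 -288/1853 2 6 S
1 24/29 24/65 24/65 864/1885 2 5 W
2 2/3 5/6 5/6 -1/6 1 5 S
3 120/121 120/289 120/289 20160/34969 1 4 W
final 0 4 S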